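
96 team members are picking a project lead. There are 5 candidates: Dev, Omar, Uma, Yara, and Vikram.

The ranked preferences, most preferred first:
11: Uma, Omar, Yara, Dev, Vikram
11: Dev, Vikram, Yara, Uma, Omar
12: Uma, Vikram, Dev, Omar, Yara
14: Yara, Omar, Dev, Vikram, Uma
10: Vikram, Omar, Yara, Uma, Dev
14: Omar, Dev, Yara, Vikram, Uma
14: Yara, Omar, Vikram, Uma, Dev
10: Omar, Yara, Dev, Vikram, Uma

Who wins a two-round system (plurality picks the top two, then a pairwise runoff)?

Omar

Round 1 first-place votes: Dev 11, Omar 24, Uma 23, Yara 28, Vikram 10. Yara and Omar advance.
Runoff: Yara is ranked above Omar on 39 ballots, Omar above Yara on 57.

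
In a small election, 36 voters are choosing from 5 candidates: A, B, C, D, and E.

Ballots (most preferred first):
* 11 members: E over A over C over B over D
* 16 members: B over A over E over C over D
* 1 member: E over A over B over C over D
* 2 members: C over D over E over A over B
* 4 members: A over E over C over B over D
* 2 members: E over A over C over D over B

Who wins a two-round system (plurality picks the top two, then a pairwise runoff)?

E

Round 1 first-place votes: A 4, B 16, C 2, D 0, E 14. B and E advance.
Runoff: B is ranked above E on 16 ballots, E above B on 20.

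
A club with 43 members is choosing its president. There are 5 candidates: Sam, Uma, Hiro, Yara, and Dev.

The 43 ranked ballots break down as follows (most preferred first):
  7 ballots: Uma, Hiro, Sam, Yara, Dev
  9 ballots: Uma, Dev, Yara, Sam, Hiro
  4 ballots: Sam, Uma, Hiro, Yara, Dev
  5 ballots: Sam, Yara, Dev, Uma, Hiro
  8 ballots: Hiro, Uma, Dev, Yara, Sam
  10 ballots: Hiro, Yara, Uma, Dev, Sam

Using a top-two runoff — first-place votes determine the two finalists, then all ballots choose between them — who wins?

Uma

Round 1 first-place votes: Sam 9, Uma 16, Hiro 18, Yara 0, Dev 0. Hiro and Uma advance.
Runoff: Hiro is ranked above Uma on 18 ballots, Uma above Hiro on 25.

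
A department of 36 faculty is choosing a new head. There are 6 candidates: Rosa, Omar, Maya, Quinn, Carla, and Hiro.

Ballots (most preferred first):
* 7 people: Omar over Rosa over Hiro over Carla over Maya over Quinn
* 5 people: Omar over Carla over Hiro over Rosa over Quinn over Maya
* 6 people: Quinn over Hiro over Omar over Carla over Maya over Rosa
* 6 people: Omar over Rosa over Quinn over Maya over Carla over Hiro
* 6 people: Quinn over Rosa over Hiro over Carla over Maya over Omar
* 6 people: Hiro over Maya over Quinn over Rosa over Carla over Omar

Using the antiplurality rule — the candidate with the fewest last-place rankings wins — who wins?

Last-place votes: Rosa 6, Omar 12, Maya 5, Quinn 7, Carla 0, Hiro 6.

Carla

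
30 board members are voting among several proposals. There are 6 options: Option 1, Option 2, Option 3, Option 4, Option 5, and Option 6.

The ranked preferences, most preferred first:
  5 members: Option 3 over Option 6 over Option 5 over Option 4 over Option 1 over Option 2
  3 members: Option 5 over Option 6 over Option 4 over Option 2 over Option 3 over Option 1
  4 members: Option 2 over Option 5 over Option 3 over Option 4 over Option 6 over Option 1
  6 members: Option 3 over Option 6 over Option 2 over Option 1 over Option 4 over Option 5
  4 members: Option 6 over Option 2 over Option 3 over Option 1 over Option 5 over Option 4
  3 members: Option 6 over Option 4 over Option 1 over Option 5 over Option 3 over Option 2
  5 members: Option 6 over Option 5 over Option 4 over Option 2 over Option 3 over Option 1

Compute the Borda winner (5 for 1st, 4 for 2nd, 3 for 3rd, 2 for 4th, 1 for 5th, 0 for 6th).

Option 6

Option 1: 5×1 + 3×0 + 4×0 + 6×2 + 4×2 + 3×3 + 5×0 = 34
Option 2: 5×0 + 3×2 + 4×5 + 6×3 + 4×4 + 3×0 + 5×2 = 70
Option 3: 5×5 + 3×1 + 4×3 + 6×5 + 4×3 + 3×1 + 5×1 = 90
Option 4: 5×2 + 3×3 + 4×2 + 6×1 + 4×0 + 3×4 + 5×3 = 60
Option 5: 5×3 + 3×5 + 4×4 + 6×0 + 4×1 + 3×2 + 5×4 = 76
Option 6: 5×4 + 3×4 + 4×1 + 6×4 + 4×5 + 3×5 + 5×5 = 120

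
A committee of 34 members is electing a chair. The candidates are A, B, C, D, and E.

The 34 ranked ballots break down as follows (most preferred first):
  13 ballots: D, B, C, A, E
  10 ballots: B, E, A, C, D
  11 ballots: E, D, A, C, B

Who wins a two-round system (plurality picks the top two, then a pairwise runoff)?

E

Round 1 first-place votes: A 0, B 10, C 0, D 13, E 11. D and E advance.
Runoff: D is ranked above E on 13 ballots, E above D on 21.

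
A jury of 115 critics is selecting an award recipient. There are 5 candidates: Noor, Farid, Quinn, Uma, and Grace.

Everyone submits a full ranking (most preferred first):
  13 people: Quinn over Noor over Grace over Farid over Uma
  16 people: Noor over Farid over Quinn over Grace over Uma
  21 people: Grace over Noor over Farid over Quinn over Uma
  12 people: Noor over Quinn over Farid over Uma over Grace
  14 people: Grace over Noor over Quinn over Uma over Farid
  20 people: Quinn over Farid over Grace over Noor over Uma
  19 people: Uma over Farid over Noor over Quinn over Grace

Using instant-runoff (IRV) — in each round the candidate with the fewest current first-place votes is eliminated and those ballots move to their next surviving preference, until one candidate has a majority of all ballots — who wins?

Round 1: Noor 28, Farid 0, Quinn 33, Uma 19, Grace 35. Farid eliminated.
Round 2: Noor 28, Quinn 33, Uma 19, Grace 35. Uma eliminated.
Round 3: Noor 47, Quinn 33, Grace 35. Quinn eliminated.
Round 4: Noor 60, Grace 55. Noor has a majority (≥58).

Noor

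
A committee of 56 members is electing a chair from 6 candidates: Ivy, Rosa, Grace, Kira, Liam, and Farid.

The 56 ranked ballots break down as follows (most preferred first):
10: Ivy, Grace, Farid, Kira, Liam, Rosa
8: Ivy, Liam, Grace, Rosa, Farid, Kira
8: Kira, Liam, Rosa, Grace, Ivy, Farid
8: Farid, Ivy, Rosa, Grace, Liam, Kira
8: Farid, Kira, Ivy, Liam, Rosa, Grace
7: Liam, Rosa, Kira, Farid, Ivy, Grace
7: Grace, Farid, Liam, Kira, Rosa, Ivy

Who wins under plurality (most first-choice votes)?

Ivy

First-place votes: Ivy 18, Rosa 0, Grace 7, Kira 8, Liam 7, Farid 16.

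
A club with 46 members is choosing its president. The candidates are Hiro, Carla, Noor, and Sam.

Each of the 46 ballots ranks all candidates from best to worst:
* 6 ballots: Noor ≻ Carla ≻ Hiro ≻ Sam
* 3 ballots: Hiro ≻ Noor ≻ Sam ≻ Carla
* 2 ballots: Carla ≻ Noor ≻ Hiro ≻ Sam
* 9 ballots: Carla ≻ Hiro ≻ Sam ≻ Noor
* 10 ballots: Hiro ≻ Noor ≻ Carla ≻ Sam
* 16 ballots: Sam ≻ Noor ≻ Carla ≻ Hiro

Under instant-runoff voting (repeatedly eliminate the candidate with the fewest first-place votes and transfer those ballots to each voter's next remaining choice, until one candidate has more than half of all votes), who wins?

Round 1: Hiro 13, Carla 11, Noor 6, Sam 16. Noor eliminated.
Round 2: Hiro 13, Carla 17, Sam 16. Hiro eliminated.
Round 3: Carla 27, Sam 19. Carla has a majority (≥24).

Carla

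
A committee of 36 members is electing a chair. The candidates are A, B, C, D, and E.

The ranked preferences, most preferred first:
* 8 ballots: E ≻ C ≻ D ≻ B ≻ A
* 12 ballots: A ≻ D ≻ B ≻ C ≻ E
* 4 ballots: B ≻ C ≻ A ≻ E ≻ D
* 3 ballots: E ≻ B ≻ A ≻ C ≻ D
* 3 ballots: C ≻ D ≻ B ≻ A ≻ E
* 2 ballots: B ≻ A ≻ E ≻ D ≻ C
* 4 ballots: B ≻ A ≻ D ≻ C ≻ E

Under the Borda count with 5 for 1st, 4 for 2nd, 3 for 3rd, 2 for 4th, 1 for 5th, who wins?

A: 8×1 + 12×5 + 4×3 + 3×3 + 3×2 + 2×4 + 4×4 = 119
B: 8×2 + 12×3 + 4×5 + 3×4 + 3×3 + 2×5 + 4×5 = 123
C: 8×4 + 12×2 + 4×4 + 3×2 + 3×5 + 2×1 + 4×2 = 103
D: 8×3 + 12×4 + 4×1 + 3×1 + 3×4 + 2×2 + 4×3 = 107
E: 8×5 + 12×1 + 4×2 + 3×5 + 3×1 + 2×3 + 4×1 = 88

B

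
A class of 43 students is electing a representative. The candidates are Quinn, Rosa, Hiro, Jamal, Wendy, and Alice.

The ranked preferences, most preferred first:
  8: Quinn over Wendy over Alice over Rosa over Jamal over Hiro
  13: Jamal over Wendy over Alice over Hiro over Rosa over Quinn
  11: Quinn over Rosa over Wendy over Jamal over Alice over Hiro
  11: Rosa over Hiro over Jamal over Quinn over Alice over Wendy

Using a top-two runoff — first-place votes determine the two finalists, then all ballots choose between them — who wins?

Jamal

Round 1 first-place votes: Quinn 19, Rosa 11, Hiro 0, Jamal 13, Wendy 0, Alice 0. Quinn and Jamal advance.
Runoff: Quinn is ranked above Jamal on 19 ballots, Jamal above Quinn on 24.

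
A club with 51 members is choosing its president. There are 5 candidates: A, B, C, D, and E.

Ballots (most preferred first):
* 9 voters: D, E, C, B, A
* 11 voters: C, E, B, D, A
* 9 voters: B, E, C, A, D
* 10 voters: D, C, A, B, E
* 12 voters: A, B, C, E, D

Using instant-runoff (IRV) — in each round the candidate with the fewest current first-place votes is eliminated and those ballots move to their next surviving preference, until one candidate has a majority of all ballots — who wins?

Round 1: A 12, B 9, C 11, D 19, E 0. E eliminated.
Round 2: A 12, B 9, C 11, D 19. B eliminated.
Round 3: A 12, C 20, D 19. A eliminated.
Round 4: C 32, D 19. C has a majority (≥26).

C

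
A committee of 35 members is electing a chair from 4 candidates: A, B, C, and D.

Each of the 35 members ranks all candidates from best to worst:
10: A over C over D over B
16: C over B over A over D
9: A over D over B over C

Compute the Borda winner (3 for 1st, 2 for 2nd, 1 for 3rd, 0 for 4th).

A: 10×3 + 16×1 + 9×3 = 73
B: 10×0 + 16×2 + 9×1 = 41
C: 10×2 + 16×3 + 9×0 = 68
D: 10×1 + 16×0 + 9×2 = 28

A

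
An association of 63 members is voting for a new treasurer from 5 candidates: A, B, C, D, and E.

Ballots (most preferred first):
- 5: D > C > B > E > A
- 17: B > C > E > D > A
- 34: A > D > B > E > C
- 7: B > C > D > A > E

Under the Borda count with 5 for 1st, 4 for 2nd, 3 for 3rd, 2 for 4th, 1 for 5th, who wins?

A: 5×1 + 17×1 + 34×5 + 7×2 = 206
B: 5×3 + 17×5 + 34×3 + 7×5 = 237
C: 5×4 + 17×4 + 34×1 + 7×4 = 150
D: 5×5 + 17×2 + 34×4 + 7×3 = 216
E: 5×2 + 17×3 + 34×2 + 7×1 = 136

B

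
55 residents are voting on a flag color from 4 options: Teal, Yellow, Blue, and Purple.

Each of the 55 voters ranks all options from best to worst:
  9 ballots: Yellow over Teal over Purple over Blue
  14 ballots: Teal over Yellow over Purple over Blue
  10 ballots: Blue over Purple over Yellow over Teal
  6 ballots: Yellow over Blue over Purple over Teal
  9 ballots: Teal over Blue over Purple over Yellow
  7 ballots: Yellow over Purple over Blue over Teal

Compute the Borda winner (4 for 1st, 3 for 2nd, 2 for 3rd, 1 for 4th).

Yellow

Teal: 9×3 + 14×4 + 10×1 + 6×1 + 9×4 + 7×1 = 142
Yellow: 9×4 + 14×3 + 10×2 + 6×4 + 9×1 + 7×4 = 159
Blue: 9×1 + 14×1 + 10×4 + 6×3 + 9×3 + 7×2 = 122
Purple: 9×2 + 14×2 + 10×3 + 6×2 + 9×2 + 7×3 = 127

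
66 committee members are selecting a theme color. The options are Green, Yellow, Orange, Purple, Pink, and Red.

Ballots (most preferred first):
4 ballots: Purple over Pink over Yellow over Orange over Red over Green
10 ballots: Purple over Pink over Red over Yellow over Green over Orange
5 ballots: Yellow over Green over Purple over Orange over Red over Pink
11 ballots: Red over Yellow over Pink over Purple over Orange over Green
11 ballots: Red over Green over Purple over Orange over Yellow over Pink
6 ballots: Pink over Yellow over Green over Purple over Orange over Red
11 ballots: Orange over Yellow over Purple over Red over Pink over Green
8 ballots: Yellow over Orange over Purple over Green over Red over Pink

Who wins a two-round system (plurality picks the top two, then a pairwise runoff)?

Round 1 first-place votes: Green 0, Yellow 13, Orange 11, Purple 14, Pink 6, Red 22. Red and Purple advance.
Runoff: Red is ranked above Purple on 22 ballots, Purple above Red on 44.

Purple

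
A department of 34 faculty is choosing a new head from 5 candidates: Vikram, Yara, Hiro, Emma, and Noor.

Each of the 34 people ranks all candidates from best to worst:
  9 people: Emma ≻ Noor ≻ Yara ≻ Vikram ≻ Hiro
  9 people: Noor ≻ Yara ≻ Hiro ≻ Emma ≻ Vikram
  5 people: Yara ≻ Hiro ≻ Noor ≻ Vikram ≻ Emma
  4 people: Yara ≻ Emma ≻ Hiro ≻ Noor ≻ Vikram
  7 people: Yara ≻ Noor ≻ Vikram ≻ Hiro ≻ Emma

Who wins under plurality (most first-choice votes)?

First-place votes: Vikram 0, Yara 16, Hiro 0, Emma 9, Noor 9.

Yara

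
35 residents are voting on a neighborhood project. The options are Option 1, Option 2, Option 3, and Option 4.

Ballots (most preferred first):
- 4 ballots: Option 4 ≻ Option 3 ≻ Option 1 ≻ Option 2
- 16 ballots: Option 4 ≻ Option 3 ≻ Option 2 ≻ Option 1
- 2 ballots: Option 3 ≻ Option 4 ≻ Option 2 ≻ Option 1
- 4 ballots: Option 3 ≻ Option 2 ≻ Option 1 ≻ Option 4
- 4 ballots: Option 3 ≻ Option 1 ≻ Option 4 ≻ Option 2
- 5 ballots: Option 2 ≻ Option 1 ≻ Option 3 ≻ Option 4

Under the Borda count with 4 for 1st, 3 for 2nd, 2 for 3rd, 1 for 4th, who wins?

Option 1: 4×2 + 16×1 + 2×1 + 4×2 + 4×3 + 5×3 = 61
Option 2: 4×1 + 16×2 + 2×2 + 4×3 + 4×1 + 5×4 = 76
Option 3: 4×3 + 16×3 + 2×4 + 4×4 + 4×4 + 5×2 = 110
Option 4: 4×4 + 16×4 + 2×3 + 4×1 + 4×2 + 5×1 = 103

Option 3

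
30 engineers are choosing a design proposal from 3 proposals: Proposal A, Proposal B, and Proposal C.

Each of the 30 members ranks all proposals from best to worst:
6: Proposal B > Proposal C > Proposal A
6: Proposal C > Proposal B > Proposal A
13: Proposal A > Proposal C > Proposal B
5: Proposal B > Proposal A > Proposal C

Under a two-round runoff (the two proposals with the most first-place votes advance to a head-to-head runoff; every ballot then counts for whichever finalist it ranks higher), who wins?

Proposal B

Round 1 first-place votes: Proposal A 13, Proposal B 11, Proposal C 6. Proposal A and Proposal B advance.
Runoff: Proposal A is ranked above Proposal B on 13 ballots, Proposal B above Proposal A on 17.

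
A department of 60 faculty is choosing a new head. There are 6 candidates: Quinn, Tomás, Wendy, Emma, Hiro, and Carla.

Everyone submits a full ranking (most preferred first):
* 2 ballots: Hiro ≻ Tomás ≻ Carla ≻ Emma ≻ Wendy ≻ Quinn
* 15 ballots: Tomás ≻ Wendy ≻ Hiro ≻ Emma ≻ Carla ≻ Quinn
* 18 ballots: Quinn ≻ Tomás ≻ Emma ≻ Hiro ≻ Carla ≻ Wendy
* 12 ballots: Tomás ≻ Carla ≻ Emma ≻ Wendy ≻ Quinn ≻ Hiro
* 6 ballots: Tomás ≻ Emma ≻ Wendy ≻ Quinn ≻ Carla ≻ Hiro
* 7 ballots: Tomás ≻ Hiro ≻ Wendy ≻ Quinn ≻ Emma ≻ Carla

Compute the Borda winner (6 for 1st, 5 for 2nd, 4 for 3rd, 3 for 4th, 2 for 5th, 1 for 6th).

Quinn: 2×1 + 15×1 + 18×6 + 12×2 + 6×3 + 7×3 = 188
Tomás: 2×5 + 15×6 + 18×5 + 12×6 + 6×6 + 7×6 = 340
Wendy: 2×2 + 15×5 + 18×1 + 12×3 + 6×4 + 7×4 = 185
Emma: 2×3 + 15×3 + 18×4 + 12×4 + 6×5 + 7×2 = 215
Hiro: 2×6 + 15×4 + 18×3 + 12×1 + 6×1 + 7×5 = 179
Carla: 2×4 + 15×2 + 18×2 + 12×5 + 6×2 + 7×1 = 153

Tomás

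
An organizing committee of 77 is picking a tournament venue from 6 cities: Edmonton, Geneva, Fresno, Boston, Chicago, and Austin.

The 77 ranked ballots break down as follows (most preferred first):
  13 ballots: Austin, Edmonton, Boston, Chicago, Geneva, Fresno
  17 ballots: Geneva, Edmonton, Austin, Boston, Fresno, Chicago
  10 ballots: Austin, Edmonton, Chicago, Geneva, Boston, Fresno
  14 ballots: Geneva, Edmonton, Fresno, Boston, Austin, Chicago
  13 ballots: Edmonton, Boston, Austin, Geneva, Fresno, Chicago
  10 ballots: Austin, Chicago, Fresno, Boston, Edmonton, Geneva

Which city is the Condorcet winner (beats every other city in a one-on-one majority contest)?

Edmonton vs Geneva: 46–31
Edmonton vs Fresno: 67–10
Edmonton vs Boston: 67–10
Edmonton vs Chicago: 67–10
Edmonton vs Austin: 44–33
Edmonton beats every other city.

Edmonton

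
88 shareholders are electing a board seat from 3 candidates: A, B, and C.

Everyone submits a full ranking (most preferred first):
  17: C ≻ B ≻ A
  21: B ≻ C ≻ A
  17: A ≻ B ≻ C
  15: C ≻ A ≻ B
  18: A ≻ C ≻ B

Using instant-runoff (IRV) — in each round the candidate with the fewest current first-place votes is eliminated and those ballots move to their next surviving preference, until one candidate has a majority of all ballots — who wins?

C

Round 1: A 35, B 21, C 32. B eliminated.
Round 2: A 35, C 53. C has a majority (≥45).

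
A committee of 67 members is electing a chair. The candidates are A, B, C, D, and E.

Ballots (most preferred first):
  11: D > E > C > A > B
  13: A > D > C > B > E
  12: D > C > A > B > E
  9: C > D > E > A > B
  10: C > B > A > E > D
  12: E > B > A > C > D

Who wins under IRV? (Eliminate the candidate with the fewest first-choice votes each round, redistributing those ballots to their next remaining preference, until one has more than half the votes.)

A

Round 1: A 13, B 0, C 19, D 23, E 12. B eliminated.
Round 2: A 13, C 19, D 23, E 12. E eliminated.
Round 3: A 25, C 19, D 23. C eliminated.
Round 4: A 35, D 32. A has a majority (≥34).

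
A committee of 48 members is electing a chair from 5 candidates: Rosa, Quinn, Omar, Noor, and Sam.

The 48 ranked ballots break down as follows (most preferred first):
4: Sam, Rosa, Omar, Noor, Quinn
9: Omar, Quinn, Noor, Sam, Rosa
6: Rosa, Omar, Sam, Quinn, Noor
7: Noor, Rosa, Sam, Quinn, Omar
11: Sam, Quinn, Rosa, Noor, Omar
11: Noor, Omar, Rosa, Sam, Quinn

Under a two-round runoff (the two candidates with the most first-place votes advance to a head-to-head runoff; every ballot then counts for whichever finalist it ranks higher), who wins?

Noor

Round 1 first-place votes: Rosa 6, Quinn 0, Omar 9, Noor 18, Sam 15. Noor and Sam advance.
Runoff: Noor is ranked above Sam on 27 ballots, Sam above Noor on 21.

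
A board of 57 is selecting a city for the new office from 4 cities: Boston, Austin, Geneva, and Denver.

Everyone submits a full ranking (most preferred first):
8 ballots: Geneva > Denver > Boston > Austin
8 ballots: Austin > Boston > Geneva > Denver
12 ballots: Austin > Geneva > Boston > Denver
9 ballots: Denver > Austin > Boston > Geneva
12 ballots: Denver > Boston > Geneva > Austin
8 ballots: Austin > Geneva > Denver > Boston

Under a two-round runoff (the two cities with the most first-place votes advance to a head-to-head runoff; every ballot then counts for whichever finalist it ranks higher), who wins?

Round 1 first-place votes: Boston 0, Austin 28, Geneva 8, Denver 21. Austin and Denver advance.
Runoff: Austin is ranked above Denver on 28 ballots, Denver above Austin on 29.

Denver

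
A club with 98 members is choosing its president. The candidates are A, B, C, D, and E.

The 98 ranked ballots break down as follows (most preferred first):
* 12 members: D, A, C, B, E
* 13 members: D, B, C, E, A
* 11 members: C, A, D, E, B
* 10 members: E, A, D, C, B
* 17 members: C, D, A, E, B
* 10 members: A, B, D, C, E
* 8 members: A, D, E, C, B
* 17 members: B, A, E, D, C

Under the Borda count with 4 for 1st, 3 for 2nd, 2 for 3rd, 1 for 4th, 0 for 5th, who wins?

A: 12×3 + 13×0 + 11×3 + 10×3 + 17×2 + 10×4 + 8×4 + 17×3 = 256
B: 12×1 + 13×3 + 11×0 + 10×0 + 17×0 + 10×3 + 8×0 + 17×4 = 149
C: 12×2 + 13×2 + 11×4 + 10×1 + 17×4 + 10×1 + 8×1 + 17×0 = 190
D: 12×4 + 13×4 + 11×2 + 10×2 + 17×3 + 10×2 + 8×3 + 17×1 = 254
E: 12×0 + 13×1 + 11×1 + 10×4 + 17×1 + 10×0 + 8×2 + 17×2 = 131

A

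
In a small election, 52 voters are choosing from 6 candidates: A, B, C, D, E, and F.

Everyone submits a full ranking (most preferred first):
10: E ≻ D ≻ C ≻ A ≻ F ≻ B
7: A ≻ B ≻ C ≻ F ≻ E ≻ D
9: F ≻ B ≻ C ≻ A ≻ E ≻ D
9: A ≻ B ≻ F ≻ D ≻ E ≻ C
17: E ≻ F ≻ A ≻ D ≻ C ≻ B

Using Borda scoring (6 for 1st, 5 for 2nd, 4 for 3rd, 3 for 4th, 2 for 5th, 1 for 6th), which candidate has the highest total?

A: 10×3 + 7×6 + 9×3 + 9×6 + 17×4 = 221
B: 10×1 + 7×5 + 9×5 + 9×5 + 17×1 = 152
C: 10×4 + 7×4 + 9×4 + 9×1 + 17×2 = 147
D: 10×5 + 7×1 + 9×1 + 9×3 + 17×3 = 144
E: 10×6 + 7×2 + 9×2 + 9×2 + 17×6 = 212
F: 10×2 + 7×3 + 9×6 + 9×4 + 17×5 = 216

A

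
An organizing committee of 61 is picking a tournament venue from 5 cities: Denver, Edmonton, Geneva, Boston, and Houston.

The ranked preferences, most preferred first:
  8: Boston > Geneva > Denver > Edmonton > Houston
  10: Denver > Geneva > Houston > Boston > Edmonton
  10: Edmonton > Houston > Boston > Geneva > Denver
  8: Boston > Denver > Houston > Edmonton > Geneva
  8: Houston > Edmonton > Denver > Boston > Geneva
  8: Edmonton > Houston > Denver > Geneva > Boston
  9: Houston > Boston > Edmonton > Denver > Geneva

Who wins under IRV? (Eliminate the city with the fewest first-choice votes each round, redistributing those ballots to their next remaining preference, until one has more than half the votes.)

Round 1: Denver 10, Edmonton 18, Geneva 0, Boston 16, Houston 17. Geneva eliminated.
Round 2: Denver 10, Edmonton 18, Boston 16, Houston 17. Denver eliminated.
Round 3: Edmonton 18, Boston 16, Houston 27. Boston eliminated.
Round 4: Edmonton 26, Houston 35. Houston has a majority (≥31).

Houston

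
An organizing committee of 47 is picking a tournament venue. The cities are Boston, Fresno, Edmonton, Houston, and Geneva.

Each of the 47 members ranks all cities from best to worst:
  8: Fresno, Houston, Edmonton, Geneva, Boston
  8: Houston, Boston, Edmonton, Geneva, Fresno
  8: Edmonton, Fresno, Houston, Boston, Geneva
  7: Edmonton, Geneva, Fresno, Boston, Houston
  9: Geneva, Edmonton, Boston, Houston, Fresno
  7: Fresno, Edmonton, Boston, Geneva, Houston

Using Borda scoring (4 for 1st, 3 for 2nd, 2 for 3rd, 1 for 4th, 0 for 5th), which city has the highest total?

Boston: 8×0 + 8×3 + 8×1 + 7×1 + 9×2 + 7×2 = 71
Fresno: 8×4 + 8×0 + 8×3 + 7×2 + 9×0 + 7×4 = 98
Edmonton: 8×2 + 8×2 + 8×4 + 7×4 + 9×3 + 7×3 = 140
Houston: 8×3 + 8×4 + 8×2 + 7×0 + 9×1 + 7×0 = 81
Geneva: 8×1 + 8×1 + 8×0 + 7×3 + 9×4 + 7×1 = 80

Edmonton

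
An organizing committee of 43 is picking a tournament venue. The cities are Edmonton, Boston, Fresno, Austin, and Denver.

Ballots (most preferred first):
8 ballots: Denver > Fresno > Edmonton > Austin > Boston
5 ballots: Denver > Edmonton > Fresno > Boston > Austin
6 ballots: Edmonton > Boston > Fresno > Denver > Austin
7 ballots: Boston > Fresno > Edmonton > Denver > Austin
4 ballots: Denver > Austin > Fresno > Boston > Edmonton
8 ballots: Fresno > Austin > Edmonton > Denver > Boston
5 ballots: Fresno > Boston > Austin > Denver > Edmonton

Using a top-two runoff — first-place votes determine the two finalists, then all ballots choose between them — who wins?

Fresno

Round 1 first-place votes: Edmonton 6, Boston 7, Fresno 13, Austin 0, Denver 17. Denver and Fresno advance.
Runoff: Denver is ranked above Fresno on 17 ballots, Fresno above Denver on 26.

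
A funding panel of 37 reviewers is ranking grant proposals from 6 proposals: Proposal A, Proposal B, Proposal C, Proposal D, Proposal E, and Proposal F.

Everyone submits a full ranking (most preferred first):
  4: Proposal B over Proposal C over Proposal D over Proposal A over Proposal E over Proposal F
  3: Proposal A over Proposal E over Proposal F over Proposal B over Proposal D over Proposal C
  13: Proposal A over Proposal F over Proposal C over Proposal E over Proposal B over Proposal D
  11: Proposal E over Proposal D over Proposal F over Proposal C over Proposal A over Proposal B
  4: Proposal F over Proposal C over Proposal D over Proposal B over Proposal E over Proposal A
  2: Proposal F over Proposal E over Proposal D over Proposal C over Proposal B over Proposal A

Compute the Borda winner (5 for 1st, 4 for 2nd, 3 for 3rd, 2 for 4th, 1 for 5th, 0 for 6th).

Proposal A: 4×2 + 3×5 + 13×5 + 11×1 + 4×0 + 2×0 = 99
Proposal B: 4×5 + 3×2 + 13×1 + 11×0 + 4×2 + 2×1 = 49
Proposal C: 4×4 + 3×0 + 13×3 + 11×2 + 4×4 + 2×2 = 97
Proposal D: 4×3 + 3×1 + 13×0 + 11×4 + 4×3 + 2×3 = 77
Proposal E: 4×1 + 3×4 + 13×2 + 11×5 + 4×1 + 2×4 = 109
Proposal F: 4×0 + 3×3 + 13×4 + 11×3 + 4×5 + 2×5 = 124

Proposal F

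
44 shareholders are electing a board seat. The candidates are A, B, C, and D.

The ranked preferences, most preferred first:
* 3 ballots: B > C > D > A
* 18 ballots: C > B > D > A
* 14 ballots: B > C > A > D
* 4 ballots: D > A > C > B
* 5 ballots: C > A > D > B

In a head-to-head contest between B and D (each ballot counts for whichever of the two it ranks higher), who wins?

B

B is ranked above D on 35 ballots; D above B on 9.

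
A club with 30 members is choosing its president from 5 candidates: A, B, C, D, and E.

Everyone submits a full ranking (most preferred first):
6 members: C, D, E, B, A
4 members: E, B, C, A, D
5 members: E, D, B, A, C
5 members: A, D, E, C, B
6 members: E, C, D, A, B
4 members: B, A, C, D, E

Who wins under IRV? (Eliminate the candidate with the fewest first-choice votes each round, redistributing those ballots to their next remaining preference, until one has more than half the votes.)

E

Round 1: A 5, B 4, C 6, D 0, E 15. D eliminated.
Round 2: A 5, B 4, C 6, E 15. B eliminated.
Round 3: A 9, C 6, E 15. C eliminated.
Round 4: A 9, E 21. E has a majority (≥16).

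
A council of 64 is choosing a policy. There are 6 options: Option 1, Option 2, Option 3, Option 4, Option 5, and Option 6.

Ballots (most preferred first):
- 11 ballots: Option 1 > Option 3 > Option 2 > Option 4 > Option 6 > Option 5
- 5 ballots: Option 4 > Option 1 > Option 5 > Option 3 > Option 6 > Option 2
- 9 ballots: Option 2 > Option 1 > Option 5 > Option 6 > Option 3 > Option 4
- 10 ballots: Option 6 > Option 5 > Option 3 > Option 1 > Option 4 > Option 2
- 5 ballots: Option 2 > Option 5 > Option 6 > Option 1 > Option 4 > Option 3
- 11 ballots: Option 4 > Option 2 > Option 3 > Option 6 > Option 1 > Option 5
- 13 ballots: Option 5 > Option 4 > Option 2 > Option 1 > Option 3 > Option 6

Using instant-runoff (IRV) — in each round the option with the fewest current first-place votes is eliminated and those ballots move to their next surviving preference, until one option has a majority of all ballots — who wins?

Option 2

Round 1: Option 1 11, Option 2 14, Option 3 0, Option 4 16, Option 5 13, Option 6 10. Option 3 eliminated.
Round 2: Option 1 11, Option 2 14, Option 4 16, Option 5 13, Option 6 10. Option 6 eliminated.
Round 3: Option 1 11, Option 2 14, Option 4 16, Option 5 23. Option 1 eliminated.
Round 4: Option 2 25, Option 4 16, Option 5 23. Option 4 eliminated.
Round 5: Option 2 36, Option 5 28. Option 2 has a majority (≥33).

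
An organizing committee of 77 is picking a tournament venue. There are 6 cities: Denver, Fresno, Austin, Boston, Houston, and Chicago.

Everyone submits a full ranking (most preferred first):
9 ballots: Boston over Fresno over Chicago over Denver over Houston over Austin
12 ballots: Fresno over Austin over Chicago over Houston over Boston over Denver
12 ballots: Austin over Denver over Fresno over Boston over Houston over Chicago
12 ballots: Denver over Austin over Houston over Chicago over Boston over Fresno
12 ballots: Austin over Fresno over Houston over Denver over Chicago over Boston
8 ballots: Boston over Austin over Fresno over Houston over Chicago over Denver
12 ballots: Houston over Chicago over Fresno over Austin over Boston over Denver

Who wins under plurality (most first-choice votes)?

Austin

First-place votes: Denver 12, Fresno 12, Austin 24, Boston 17, Houston 12, Chicago 0.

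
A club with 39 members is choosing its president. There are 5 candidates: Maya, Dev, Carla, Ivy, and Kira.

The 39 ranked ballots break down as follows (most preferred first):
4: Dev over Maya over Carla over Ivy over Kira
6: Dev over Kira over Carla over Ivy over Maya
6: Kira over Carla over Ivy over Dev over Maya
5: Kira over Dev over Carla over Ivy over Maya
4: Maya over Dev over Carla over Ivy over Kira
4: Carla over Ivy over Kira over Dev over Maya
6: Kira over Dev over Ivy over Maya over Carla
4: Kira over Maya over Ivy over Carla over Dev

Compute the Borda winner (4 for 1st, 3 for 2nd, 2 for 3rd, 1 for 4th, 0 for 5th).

Kira

Maya: 4×3 + 6×0 + 6×0 + 5×0 + 4×4 + 4×0 + 6×1 + 4×3 = 46
Dev: 4×4 + 6×4 + 6×1 + 5×3 + 4×3 + 4×1 + 6×3 + 4×0 = 95
Carla: 4×2 + 6×2 + 6×3 + 5×2 + 4×2 + 4×4 + 6×0 + 4×1 = 76
Ivy: 4×1 + 6×1 + 6×2 + 5×1 + 4×1 + 4×3 + 6×2 + 4×2 = 63
Kira: 4×0 + 6×3 + 6×4 + 5×4 + 4×0 + 4×2 + 6×4 + 4×4 = 110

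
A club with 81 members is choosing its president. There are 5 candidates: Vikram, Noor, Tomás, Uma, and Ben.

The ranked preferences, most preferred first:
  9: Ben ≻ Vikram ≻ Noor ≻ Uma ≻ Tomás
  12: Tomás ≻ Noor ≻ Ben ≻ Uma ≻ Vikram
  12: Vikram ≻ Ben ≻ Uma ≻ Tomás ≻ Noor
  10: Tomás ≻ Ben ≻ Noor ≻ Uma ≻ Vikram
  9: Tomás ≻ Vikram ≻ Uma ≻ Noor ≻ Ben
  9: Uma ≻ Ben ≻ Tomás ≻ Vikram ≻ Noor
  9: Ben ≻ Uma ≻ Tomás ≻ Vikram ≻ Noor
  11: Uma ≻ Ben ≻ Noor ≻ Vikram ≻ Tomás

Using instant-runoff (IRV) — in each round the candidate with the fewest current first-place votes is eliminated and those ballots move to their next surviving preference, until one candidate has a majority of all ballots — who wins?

Round 1: Vikram 12, Noor 0, Tomás 31, Uma 20, Ben 18. Noor eliminated.
Round 2: Vikram 12, Tomás 31, Uma 20, Ben 18. Vikram eliminated.
Round 3: Tomás 31, Uma 20, Ben 30. Uma eliminated.
Round 4: Tomás 31, Ben 50. Ben has a majority (≥41).

Ben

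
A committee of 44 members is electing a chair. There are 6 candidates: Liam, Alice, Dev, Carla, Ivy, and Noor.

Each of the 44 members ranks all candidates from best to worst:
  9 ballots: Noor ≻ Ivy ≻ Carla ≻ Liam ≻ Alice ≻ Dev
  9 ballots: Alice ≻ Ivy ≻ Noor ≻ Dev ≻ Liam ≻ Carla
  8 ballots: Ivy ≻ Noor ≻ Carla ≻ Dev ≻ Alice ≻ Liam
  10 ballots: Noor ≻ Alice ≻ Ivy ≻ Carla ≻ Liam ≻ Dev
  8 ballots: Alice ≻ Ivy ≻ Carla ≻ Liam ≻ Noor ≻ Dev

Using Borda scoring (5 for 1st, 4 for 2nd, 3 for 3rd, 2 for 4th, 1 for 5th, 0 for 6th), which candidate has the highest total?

Liam: 9×2 + 9×1 + 8×0 + 10×1 + 8×2 = 53
Alice: 9×1 + 9×5 + 8×1 + 10×4 + 8×5 = 142
Dev: 9×0 + 9×2 + 8×2 + 10×0 + 8×0 = 34
Carla: 9×3 + 9×0 + 8×3 + 10×2 + 8×3 = 95
Ivy: 9×4 + 9×4 + 8×5 + 10×3 + 8×4 = 174
Noor: 9×5 + 9×3 + 8×4 + 10×5 + 8×1 = 162

Ivy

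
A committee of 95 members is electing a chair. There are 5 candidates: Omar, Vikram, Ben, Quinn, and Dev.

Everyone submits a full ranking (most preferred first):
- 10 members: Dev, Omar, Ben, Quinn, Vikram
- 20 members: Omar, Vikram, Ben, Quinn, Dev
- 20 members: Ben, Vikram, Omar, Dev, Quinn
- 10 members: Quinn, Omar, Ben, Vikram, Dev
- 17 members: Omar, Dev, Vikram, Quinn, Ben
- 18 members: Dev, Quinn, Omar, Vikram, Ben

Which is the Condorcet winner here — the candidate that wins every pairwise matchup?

Omar vs Vikram: 75–20
Omar vs Ben: 75–20
Omar vs Quinn: 67–28
Omar vs Dev: 67–28
Omar beats every other candidate.

Omar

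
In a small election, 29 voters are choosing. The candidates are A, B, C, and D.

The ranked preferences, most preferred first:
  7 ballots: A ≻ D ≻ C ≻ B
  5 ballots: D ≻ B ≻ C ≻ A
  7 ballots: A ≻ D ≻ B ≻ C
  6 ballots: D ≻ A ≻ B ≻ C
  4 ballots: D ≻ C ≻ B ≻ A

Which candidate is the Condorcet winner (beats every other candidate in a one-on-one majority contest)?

D vs A: 15–14
D vs B: 29–0
D vs C: 29–0
D beats every other candidate.

D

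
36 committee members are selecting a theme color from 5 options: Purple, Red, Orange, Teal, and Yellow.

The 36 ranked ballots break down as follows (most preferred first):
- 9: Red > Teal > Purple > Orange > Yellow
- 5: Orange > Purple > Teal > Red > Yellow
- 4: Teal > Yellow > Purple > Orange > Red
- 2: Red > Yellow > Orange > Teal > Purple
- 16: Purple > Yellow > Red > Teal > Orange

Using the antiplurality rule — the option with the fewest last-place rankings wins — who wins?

Teal

Last-place votes: Purple 2, Red 4, Orange 16, Teal 0, Yellow 14.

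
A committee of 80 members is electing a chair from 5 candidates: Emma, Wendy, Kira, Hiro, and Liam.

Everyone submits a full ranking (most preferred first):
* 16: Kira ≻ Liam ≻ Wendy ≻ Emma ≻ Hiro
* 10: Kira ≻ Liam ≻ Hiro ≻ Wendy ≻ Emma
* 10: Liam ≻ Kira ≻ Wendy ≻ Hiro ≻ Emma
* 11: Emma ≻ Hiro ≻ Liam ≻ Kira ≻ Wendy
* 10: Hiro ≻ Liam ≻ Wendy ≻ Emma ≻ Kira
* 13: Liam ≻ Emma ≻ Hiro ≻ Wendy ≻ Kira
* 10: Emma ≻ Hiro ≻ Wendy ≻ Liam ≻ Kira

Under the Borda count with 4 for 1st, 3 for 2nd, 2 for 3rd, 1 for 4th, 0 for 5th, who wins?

Emma: 16×1 + 10×0 + 10×0 + 11×4 + 10×1 + 13×3 + 10×4 = 149
Wendy: 16×2 + 10×1 + 10×2 + 11×0 + 10×2 + 13×1 + 10×2 = 115
Kira: 16×4 + 10×4 + 10×3 + 11×1 + 10×0 + 13×0 + 10×0 = 145
Hiro: 16×0 + 10×2 + 10×1 + 11×3 + 10×4 + 13×2 + 10×3 = 159
Liam: 16×3 + 10×3 + 10×4 + 11×2 + 10×3 + 13×4 + 10×1 = 232

Liam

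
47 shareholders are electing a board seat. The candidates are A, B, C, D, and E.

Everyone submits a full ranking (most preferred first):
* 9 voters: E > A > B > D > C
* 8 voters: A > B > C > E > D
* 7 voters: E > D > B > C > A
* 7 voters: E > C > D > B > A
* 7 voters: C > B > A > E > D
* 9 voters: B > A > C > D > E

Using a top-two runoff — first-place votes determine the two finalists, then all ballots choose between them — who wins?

Round 1 first-place votes: A 8, B 9, C 7, D 0, E 23. E and B advance.
Runoff: E is ranked above B on 23 ballots, B above E on 24.

B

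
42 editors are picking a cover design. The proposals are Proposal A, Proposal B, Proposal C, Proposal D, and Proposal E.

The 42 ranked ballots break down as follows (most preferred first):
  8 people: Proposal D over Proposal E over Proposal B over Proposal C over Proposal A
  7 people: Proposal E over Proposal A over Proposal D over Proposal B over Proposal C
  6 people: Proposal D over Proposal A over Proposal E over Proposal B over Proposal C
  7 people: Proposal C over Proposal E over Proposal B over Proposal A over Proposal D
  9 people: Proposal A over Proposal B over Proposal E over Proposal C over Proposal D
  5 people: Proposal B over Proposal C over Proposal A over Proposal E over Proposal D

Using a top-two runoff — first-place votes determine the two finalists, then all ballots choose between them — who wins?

Round 1 first-place votes: Proposal A 9, Proposal B 5, Proposal C 7, Proposal D 14, Proposal E 7. Proposal D and Proposal A advance.
Runoff: Proposal D is ranked above Proposal A on 14 ballots, Proposal A above Proposal D on 28.

Proposal A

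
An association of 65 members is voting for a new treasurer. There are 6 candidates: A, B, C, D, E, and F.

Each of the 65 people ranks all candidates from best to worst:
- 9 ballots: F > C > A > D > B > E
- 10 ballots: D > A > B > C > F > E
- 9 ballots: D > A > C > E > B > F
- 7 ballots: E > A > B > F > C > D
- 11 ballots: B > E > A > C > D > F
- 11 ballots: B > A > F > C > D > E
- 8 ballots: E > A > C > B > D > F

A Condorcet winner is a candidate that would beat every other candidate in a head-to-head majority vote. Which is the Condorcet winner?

A vs B: 43–22
A vs C: 56–9
A vs D: 46–19
A vs E: 39–26
A vs F: 56–9
A beats every other candidate.

A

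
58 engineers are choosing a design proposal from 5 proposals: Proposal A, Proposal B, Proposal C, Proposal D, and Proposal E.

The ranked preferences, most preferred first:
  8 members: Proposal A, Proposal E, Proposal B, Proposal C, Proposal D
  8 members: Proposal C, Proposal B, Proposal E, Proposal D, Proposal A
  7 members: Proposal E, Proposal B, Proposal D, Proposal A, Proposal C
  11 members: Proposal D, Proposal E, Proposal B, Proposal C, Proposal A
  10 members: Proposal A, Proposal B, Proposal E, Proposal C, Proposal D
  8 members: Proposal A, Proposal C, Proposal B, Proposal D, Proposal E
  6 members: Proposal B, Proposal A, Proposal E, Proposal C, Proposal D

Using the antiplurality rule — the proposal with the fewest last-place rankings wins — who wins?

Last-place votes: Proposal A 19, Proposal B 0, Proposal C 7, Proposal D 24, Proposal E 8.

Proposal B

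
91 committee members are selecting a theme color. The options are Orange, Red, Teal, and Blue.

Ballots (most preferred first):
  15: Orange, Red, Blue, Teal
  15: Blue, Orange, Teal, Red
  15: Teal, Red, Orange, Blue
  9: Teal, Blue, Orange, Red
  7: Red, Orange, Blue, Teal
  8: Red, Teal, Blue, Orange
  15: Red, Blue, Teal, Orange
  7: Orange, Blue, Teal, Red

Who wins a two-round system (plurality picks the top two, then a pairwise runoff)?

Teal

Round 1 first-place votes: Orange 22, Red 30, Teal 24, Blue 15. Red and Teal advance.
Runoff: Red is ranked above Teal on 45 ballots, Teal above Red on 46.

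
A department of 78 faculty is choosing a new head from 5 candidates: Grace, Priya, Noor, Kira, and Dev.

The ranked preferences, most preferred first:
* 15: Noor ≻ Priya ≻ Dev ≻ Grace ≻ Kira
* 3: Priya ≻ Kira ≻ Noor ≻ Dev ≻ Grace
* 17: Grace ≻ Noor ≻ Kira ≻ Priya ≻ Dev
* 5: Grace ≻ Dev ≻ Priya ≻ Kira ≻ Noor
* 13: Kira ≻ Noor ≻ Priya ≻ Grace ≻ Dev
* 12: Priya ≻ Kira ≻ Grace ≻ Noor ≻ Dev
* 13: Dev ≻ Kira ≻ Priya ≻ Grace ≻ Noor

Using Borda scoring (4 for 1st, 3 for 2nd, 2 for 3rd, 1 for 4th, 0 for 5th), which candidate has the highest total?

Priya

Grace: 15×1 + 3×0 + 17×4 + 5×4 + 13×1 + 12×2 + 13×1 = 153
Priya: 15×3 + 3×4 + 17×1 + 5×2 + 13×2 + 12×4 + 13×2 = 184
Noor: 15×4 + 3×2 + 17×3 + 5×0 + 13×3 + 12×1 + 13×0 = 168
Kira: 15×0 + 3×3 + 17×2 + 5×1 + 13×4 + 12×3 + 13×3 = 175
Dev: 15×2 + 3×1 + 17×0 + 5×3 + 13×0 + 12×0 + 13×4 = 100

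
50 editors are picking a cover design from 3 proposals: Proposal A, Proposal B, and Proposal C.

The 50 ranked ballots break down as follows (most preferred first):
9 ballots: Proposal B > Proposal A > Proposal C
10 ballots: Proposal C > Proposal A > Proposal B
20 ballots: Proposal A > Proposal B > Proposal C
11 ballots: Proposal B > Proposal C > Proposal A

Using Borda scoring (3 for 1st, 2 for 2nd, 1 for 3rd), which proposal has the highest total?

Proposal B

Proposal A: 9×2 + 10×2 + 20×3 + 11×1 = 109
Proposal B: 9×3 + 10×1 + 20×2 + 11×3 = 110
Proposal C: 9×1 + 10×3 + 20×1 + 11×2 = 81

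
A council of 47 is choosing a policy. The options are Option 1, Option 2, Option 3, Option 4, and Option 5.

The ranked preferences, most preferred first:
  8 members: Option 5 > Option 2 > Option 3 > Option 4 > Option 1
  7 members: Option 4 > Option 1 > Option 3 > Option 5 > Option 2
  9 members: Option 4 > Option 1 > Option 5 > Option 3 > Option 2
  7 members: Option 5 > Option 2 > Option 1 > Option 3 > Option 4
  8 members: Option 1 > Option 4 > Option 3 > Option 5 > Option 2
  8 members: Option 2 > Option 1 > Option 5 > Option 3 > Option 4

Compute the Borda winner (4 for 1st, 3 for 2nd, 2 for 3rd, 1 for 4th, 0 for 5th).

Option 1

Option 1: 8×0 + 7×3 + 9×3 + 7×2 + 8×4 + 8×3 = 118
Option 2: 8×3 + 7×0 + 9×0 + 7×3 + 8×0 + 8×4 = 77
Option 3: 8×2 + 7×2 + 9×1 + 7×1 + 8×2 + 8×1 = 70
Option 4: 8×1 + 7×4 + 9×4 + 7×0 + 8×3 + 8×0 = 96
Option 5: 8×4 + 7×1 + 9×2 + 7×4 + 8×1 + 8×2 = 109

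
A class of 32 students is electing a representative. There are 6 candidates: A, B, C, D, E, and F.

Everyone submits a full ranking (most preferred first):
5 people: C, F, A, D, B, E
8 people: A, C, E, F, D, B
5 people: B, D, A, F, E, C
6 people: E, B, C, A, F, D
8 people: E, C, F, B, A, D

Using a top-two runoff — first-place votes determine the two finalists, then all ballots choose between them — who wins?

Round 1 first-place votes: A 8, B 5, C 5, D 0, E 14, F 0. E and A advance.
Runoff: E is ranked above A on 14 ballots, A above E on 18.

A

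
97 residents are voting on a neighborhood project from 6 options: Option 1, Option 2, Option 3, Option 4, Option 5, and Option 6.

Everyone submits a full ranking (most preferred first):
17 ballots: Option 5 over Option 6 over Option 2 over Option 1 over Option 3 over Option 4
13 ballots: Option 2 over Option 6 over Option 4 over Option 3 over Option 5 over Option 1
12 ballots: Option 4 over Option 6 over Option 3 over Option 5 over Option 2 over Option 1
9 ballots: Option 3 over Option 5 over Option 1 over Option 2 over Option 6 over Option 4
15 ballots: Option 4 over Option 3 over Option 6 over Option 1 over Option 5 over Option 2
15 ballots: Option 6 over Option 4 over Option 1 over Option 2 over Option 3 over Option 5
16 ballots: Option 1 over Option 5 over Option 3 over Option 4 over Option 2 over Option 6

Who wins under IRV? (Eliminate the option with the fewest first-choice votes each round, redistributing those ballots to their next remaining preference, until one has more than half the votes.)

Round 1: Option 1 16, Option 2 13, Option 3 9, Option 4 27, Option 5 17, Option 6 15. Option 3 eliminated.
Round 2: Option 1 16, Option 2 13, Option 4 27, Option 5 26, Option 6 15. Option 2 eliminated.
Round 3: Option 1 16, Option 4 27, Option 5 26, Option 6 28. Option 1 eliminated.
Round 4: Option 4 27, Option 5 42, Option 6 28. Option 4 eliminated.
Round 5: Option 5 42, Option 6 55. Option 6 has a majority (≥49).

Option 6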